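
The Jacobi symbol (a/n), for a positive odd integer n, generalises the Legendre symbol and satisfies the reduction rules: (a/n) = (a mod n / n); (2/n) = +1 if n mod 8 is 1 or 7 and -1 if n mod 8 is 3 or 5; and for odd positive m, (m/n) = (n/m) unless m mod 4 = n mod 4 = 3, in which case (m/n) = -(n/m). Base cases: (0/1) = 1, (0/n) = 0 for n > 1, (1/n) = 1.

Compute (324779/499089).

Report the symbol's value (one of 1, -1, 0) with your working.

1

flip (324779/499089) -> (499089/324779): both odd, 324779 mod 4 = 3, 499089 mod 4 = 1, so the flip contributes +1; sign now +1
(499089/324779): 499089 mod 324779 = 174310, so (499089/324779) = (174310/324779)
factor out 2^1: 174310 = 2^1·87155; with 324779 mod 8 = 3, (2/324779) = -1; sign now -1; continue with (87155/324779)
flip (87155/324779) -> (324779/87155): both odd, 87155 mod 4 = 3, 324779 mod 4 = 3, so the flip contributes -1; sign now +1
(324779/87155): 324779 mod 87155 = 63314, so (324779/87155) = (63314/87155)
factor out 2^1: 63314 = 2^1·31657; with 87155 mod 8 = 3, (2/87155) = -1; sign now -1; continue with (31657/87155)
flip (31657/87155) -> (87155/31657): both odd, 31657 mod 4 = 1, 87155 mod 4 = 3, so the flip contributes +1; sign now -1
(87155/31657): 87155 mod 31657 = 23841, so (87155/31657) = (23841/31657)
flip (23841/31657) -> (31657/23841): both odd, 23841 mod 4 = 1, 31657 mod 4 = 1, so the flip contributes +1; sign now -1
(31657/23841): 31657 mod 23841 = 7816, so (31657/23841) = (7816/23841)
factor out 2^3: 7816 = 2^3·977; with 23841 mod 8 = 1, (2/23841) = +1; sign now -1; continue with (977/23841)
flip (977/23841) -> (23841/977): both odd, 977 mod 4 = 1, 23841 mod 4 = 1, so the flip contributes +1; sign now -1
(23841/977): 23841 mod 977 = 393, so (23841/977) = (393/977)
flip (393/977) -> (977/393): both odd, 393 mod 4 = 1, 977 mod 4 = 1, so the flip contributes +1; sign now -1
(977/393): 977 mod 393 = 191, so (977/393) = (191/393)
flip (191/393) -> (393/191): both odd, 191 mod 4 = 3, 393 mod 4 = 1, so the flip contributes +1; sign now -1
(393/191): 393 mod 191 = 11, so (393/191) = (11/191)
flip (11/191) -> (191/11): both odd, 11 mod 4 = 3, 191 mod 4 = 3, so the flip contributes -1; sign now +1
(191/11): 191 mod 11 = 4, so (191/11) = (4/11)
factor out 2^2: 4 = 2^2·1; with 11 mod 8 = 3, (2/11) = -1; sign now +1; continue with (1/11)
reached (1/11) = 1, so the symbol is +1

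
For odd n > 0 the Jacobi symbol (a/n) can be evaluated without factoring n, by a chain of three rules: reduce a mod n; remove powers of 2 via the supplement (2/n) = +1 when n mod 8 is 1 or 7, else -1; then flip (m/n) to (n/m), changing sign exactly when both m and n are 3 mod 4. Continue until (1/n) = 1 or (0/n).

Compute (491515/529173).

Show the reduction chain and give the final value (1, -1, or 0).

1

flip (491515/529173) -> (529173/491515): both odd, 491515 mod 4 = 3, 529173 mod 4 = 1, so the flip contributes +1; sign now +1
(529173/491515): 529173 mod 491515 = 37658, so (529173/491515) = (37658/491515)
factor out 2^1: 37658 = 2^1·18829; with 491515 mod 8 = 3, (2/491515) = -1; sign now -1; continue with (18829/491515)
flip (18829/491515) -> (491515/18829): both odd, 18829 mod 4 = 1, 491515 mod 4 = 3, so the flip contributes +1; sign now -1
(491515/18829): 491515 mod 18829 = 1961, so (491515/18829) = (1961/18829)
flip (1961/18829) -> (18829/1961): both odd, 1961 mod 4 = 1, 18829 mod 4 = 1, so the flip contributes +1; sign now -1
(18829/1961): 18829 mod 1961 = 1180, so (18829/1961) = (1180/1961)
factor out 2^2: 1180 = 2^2·295; with 1961 mod 8 = 1, (2/1961) = +1; sign now -1; continue with (295/1961)
flip (295/1961) -> (1961/295): both odd, 295 mod 4 = 3, 1961 mod 4 = 1, so the flip contributes +1; sign now -1
(1961/295): 1961 mod 295 = 191, so (1961/295) = (191/295)
flip (191/295) -> (295/191): both odd, 191 mod 4 = 3, 295 mod 4 = 3, so the flip contributes -1; sign now +1
(295/191): 295 mod 191 = 104, so (295/191) = (104/191)
factor out 2^3: 104 = 2^3·13; with 191 mod 8 = 7, (2/191) = +1; sign now +1; continue with (13/191)
flip (13/191) -> (191/13): both odd, 13 mod 4 = 1, 191 mod 4 = 3, so the flip contributes +1; sign now +1
(191/13): 191 mod 13 = 9, so (191/13) = (9/13)
flip (9/13) -> (13/9): both odd, 9 mod 4 = 1, 13 mod 4 = 1, so the flip contributes +1; sign now +1
(13/9): 13 mod 9 = 4, so (13/9) = (4/9)
factor out 2^2: 4 = 2^2·1; with 9 mod 8 = 1, (2/9) = +1; sign now +1; continue with (1/9)
reached (1/9) = 1, so the symbol is +1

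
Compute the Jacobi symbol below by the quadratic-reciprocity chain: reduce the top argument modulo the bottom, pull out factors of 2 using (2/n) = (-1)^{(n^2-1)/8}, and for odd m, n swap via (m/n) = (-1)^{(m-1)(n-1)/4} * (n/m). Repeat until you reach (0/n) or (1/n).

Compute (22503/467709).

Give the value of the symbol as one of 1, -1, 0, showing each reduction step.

0

flip (22503/467709) -> (467709/22503): both odd, 22503 mod 4 = 3, 467709 mod 4 = 1, so the flip contributes +1; sign now +1
(467709/22503): 467709 mod 22503 = 17649, so (467709/22503) = (17649/22503)
flip (17649/22503) -> (22503/17649): both odd, 17649 mod 4 = 1, 22503 mod 4 = 3, so the flip contributes +1; sign now +1
(22503/17649): 22503 mod 17649 = 4854, so (22503/17649) = (4854/17649)
factor out 2^1: 4854 = 2^1·2427; with 17649 mod 8 = 1, (2/17649) = +1; sign now +1; continue with (2427/17649)
flip (2427/17649) -> (17649/2427): both odd, 2427 mod 4 = 3, 17649 mod 4 = 1, so the flip contributes +1; sign now +1
(17649/2427): 17649 mod 2427 = 660, so (17649/2427) = (660/2427)
factor out 2^2: 660 = 2^2·165; with 2427 mod 8 = 3, (2/2427) = -1; sign now +1; continue with (165/2427)
flip (165/2427) -> (2427/165): both odd, 165 mod 4 = 1, 2427 mod 4 = 3, so the flip contributes +1; sign now +1
(2427/165): 2427 mod 165 = 117, so (2427/165) = (117/165)
flip (117/165) -> (165/117): both odd, 117 mod 4 = 1, 165 mod 4 = 1, so the flip contributes +1; sign now +1
(165/117): 165 mod 117 = 48, so (165/117) = (48/117)
factor out 2^4: 48 = 2^4·3; with 117 mod 8 = 5, (2/117) = -1; sign now +1; continue with (3/117)
flip (3/117) -> (117/3): both odd, 3 mod 4 = 3, 117 mod 4 = 1, so the flip contributes +1; sign now +1
(117/3): 117 mod 3 = 0, so (117/3) = (0/3)
reached (0/3); gcd(a, n) > 1, so (0/3) = 0 and the symbol is 0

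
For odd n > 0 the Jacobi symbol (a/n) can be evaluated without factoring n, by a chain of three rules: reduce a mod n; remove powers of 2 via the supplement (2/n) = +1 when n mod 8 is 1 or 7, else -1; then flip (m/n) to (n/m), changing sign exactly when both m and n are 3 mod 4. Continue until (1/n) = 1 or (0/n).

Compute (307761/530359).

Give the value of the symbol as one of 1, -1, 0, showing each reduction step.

1

reciprocity: (307761/530359) = +1·(530359/307761) since 307761 mod 4 = 1, 530359 mod 4 = 3; sign now +1
(530359/307761) = (222598/307761)   [reduce mod 307761]
222598 = 2^1·111299; (2/307761) = +1 since 307761 mod 8 = 1, so (222598/307761) = (+1)^1·(111299/307761); sign now +1
reciprocity: (111299/307761) = +1·(307761/111299) since 111299 mod 4 = 3, 307761 mod 4 = 1; sign now +1
(307761/111299) = (85163/111299)   [reduce mod 111299]
reciprocity: (85163/111299) = -1·(111299/85163) since 85163 mod 4 = 3, 111299 mod 4 = 3; sign now -1
(111299/85163) = (26136/85163)   [reduce mod 85163]
26136 = 2^3·3267; (2/85163) = -1 since 85163 mod 8 = 3, so (26136/85163) = (-1)^3·(3267/85163); sign now +1
reciprocity: (3267/85163) = -1·(85163/3267) since 3267 mod 4 = 3, 85163 mod 4 = 3; sign now -1
(85163/3267) = (221/3267)   [reduce mod 3267]
reciprocity: (221/3267) = +1·(3267/221) since 221 mod 4 = 1, 3267 mod 4 = 3; sign now -1
(3267/221) = (173/221)   [reduce mod 221]
reciprocity: (173/221) = +1·(221/173) since 173 mod 4 = 1, 221 mod 4 = 1; sign now -1
(221/173) = (48/173)   [reduce mod 173]
48 = 2^4·3; (2/173) = -1 since 173 mod 8 = 5, so (48/173) = (-1)^4·(3/173); sign now -1
reciprocity: (3/173) = +1·(173/3) since 3 mod 4 = 3, 173 mod 4 = 1; sign now -1
(173/3) = (2/3)   [reduce mod 3]
2 = 2^1·1; (2/3) = -1 since 3 mod 8 = 3, so (2/3) = (-1)^1·(1/3); sign now +1
(1/3) = 1; final value = sign = +1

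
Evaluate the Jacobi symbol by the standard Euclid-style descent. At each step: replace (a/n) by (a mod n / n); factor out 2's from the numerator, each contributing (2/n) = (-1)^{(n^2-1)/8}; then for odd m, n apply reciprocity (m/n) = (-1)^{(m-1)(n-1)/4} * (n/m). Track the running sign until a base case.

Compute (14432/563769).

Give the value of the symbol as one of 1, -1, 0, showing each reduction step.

factor out 2^5: 14432 = 2^5·451; with 563769 mod 8 = 1, (2/563769) = +1; sign now +1; continue with (451/563769)
flip (451/563769) -> (563769/451): both odd, 451 mod 4 = 3, 563769 mod 4 = 1, so the flip contributes +1; sign now +1
(563769/451): 563769 mod 451 = 19, so (563769/451) = (19/451)
flip (19/451) -> (451/19): both odd, 19 mod 4 = 3, 451 mod 4 = 3, so the flip contributes -1; sign now -1
(451/19): 451 mod 19 = 14, so (451/19) = (14/19)
factor out 2^1: 14 = 2^1·7; with 19 mod 8 = 3, (2/19) = -1; sign now +1; continue with (7/19)
flip (7/19) -> (19/7): both odd, 7 mod 4 = 3, 19 mod 4 = 3, so the flip contributes -1; sign now -1
(19/7): 19 mod 7 = 5, so (19/7) = (5/7)
flip (5/7) -> (7/5): both odd, 5 mod 4 = 1, 7 mod 4 = 3, so the flip contributes +1; sign now -1
(7/5): 7 mod 5 = 2, so (7/5) = (2/5)
factor out 2^1: 2 = 2^1·1; with 5 mod 8 = 5, (2/5) = -1; sign now +1; continue with (1/5)
reached (1/5) = 1, so the symbol is +1

1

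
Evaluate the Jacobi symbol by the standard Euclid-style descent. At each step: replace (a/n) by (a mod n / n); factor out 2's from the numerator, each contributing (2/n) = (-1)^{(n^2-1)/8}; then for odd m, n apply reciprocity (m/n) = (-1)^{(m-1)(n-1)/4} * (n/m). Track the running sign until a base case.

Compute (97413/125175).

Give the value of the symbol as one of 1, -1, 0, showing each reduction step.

0

reciprocity: (97413/125175) = +1·(125175/97413) since 97413 mod 4 = 1, 125175 mod 4 = 3; sign now +1
(125175/97413) = (27762/97413)   [reduce mod 97413]
27762 = 2^1·13881; (2/97413) = -1 since 97413 mod 8 = 5, so (27762/97413) = (-1)^1·(13881/97413); sign now -1
reciprocity: (13881/97413) = +1·(97413/13881) since 13881 mod 4 = 1, 97413 mod 4 = 1; sign now -1
(97413/13881) = (246/13881)   [reduce mod 13881]
246 = 2^1·123; (2/13881) = +1 since 13881 mod 8 = 1, so (246/13881) = (+1)^1·(123/13881); sign now -1
reciprocity: (123/13881) = +1·(13881/123) since 123 mod 4 = 3, 13881 mod 4 = 1; sign now -1
(13881/123) = (105/123)   [reduce mod 123]
reciprocity: (105/123) = +1·(123/105) since 105 mod 4 = 1, 123 mod 4 = 3; sign now -1
(123/105) = (18/105)   [reduce mod 105]
18 = 2^1·9; (2/105) = +1 since 105 mod 8 = 1, so (18/105) = (+1)^1·(9/105); sign now -1
reciprocity: (9/105) = +1·(105/9) since 9 mod 4 = 1, 105 mod 4 = 1; sign now -1
(105/9) = (6/9)   [reduce mod 9]
6 = 2^1·3; (2/9) = +1 since 9 mod 8 = 1, so (6/9) = (+1)^1·(3/9); sign now -1
reciprocity: (3/9) = +1·(9/3) since 3 mod 4 = 3, 9 mod 4 = 1; sign now -1
(9/3) = (0/3)   [reduce mod 3]
(0/3) = 0   [gcd(a, n) > 1]; final value = 0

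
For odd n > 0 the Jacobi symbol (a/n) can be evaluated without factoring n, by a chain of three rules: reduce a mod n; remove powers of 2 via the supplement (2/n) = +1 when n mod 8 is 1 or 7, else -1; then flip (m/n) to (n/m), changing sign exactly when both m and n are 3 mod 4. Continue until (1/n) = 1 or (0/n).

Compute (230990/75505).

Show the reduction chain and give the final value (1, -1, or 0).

(230990/75505): 230990 mod 75505 = 4475, so (230990/75505) = (4475/75505)
flip (4475/75505) -> (75505/4475): both odd, 4475 mod 4 = 3, 75505 mod 4 = 1, so the flip contributes +1; sign now +1
(75505/4475): 75505 mod 4475 = 3905, so (75505/4475) = (3905/4475)
flip (3905/4475) -> (4475/3905): both odd, 3905 mod 4 = 1, 4475 mod 4 = 3, so the flip contributes +1; sign now +1
(4475/3905): 4475 mod 3905 = 570, so (4475/3905) = (570/3905)
factor out 2^1: 570 = 2^1·285; with 3905 mod 8 = 1, (2/3905) = +1; sign now +1; continue with (285/3905)
flip (285/3905) -> (3905/285): both odd, 285 mod 4 = 1, 3905 mod 4 = 1, so the flip contributes +1; sign now +1
(3905/285): 3905 mod 285 = 200, so (3905/285) = (200/285)
factor out 2^3: 200 = 2^3·25; with 285 mod 8 = 5, (2/285) = -1; sign now -1; continue with (25/285)
flip (25/285) -> (285/25): both odd, 25 mod 4 = 1, 285 mod 4 = 1, so the flip contributes +1; sign now -1
(285/25): 285 mod 25 = 10, so (285/25) = (10/25)
factor out 2^1: 10 = 2^1·5; with 25 mod 8 = 1, (2/25) = +1; sign now -1; continue with (5/25)
flip (5/25) -> (25/5): both odd, 5 mod 4 = 1, 25 mod 4 = 1, so the flip contributes +1; sign now -1
(25/5): 25 mod 5 = 0, so (25/5) = (0/5)
reached (0/5); gcd(a, n) > 1, so (0/5) = 0 and the symbol is 0

0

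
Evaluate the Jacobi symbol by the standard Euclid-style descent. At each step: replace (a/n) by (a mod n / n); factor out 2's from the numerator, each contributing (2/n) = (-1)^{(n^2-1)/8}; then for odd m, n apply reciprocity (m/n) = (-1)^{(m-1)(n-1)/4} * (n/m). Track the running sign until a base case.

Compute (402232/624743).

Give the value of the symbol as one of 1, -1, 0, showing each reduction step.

-1

402232 = 2^3·50279; (2/624743) = +1 since 624743 mod 8 = 7, so (402232/624743) = (+1)^3·(50279/624743); sign now +1
reciprocity: (50279/624743) = -1·(624743/50279) since 50279 mod 4 = 3, 624743 mod 4 = 3; sign now -1
(624743/50279) = (21395/50279)   [reduce mod 50279]
reciprocity: (21395/50279) = -1·(50279/21395) since 21395 mod 4 = 3, 50279 mod 4 = 3; sign now +1
(50279/21395) = (7489/21395)   [reduce mod 21395]
reciprocity: (7489/21395) = +1·(21395/7489) since 7489 mod 4 = 1, 21395 mod 4 = 3; sign now +1
(21395/7489) = (6417/7489)   [reduce mod 7489]
reciprocity: (6417/7489) = +1·(7489/6417) since 6417 mod 4 = 1, 7489 mod 4 = 1; sign now +1
(7489/6417) = (1072/6417)   [reduce mod 6417]
1072 = 2^4·67; (2/6417) = +1 since 6417 mod 8 = 1, so (1072/6417) = (+1)^4·(67/6417); sign now +1
reciprocity: (67/6417) = +1·(6417/67) since 67 mod 4 = 3, 6417 mod 4 = 1; sign now +1
(6417/67) = (52/67)   [reduce mod 67]
52 = 2^2·13; (2/67) = -1 since 67 mod 8 = 3, so (52/67) = (-1)^2·(13/67); sign now +1
reciprocity: (13/67) = +1·(67/13) since 13 mod 4 = 1, 67 mod 4 = 3; sign now +1
(67/13) = (2/13)   [reduce mod 13]
2 = 2^1·1; (2/13) = -1 since 13 mod 8 = 5, so (2/13) = (-1)^1·(1/13); sign now -1
(1/13) = 1; final value = sign = -1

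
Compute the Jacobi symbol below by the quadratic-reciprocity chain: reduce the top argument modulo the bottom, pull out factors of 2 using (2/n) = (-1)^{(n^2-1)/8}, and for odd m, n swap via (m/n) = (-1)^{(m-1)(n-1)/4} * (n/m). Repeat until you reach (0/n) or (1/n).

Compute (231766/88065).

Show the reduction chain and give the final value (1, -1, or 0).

1

(231766/88065): 231766 mod 88065 = 55636, so (231766/88065) = (55636/88065)
factor out 2^2: 55636 = 2^2·13909; with 88065 mod 8 = 1, (2/88065) = +1; sign now +1; continue with (13909/88065)
flip (13909/88065) -> (88065/13909): both odd, 13909 mod 4 = 1, 88065 mod 4 = 1, so the flip contributes +1; sign now +1
(88065/13909): 88065 mod 13909 = 4611, so (88065/13909) = (4611/13909)
flip (4611/13909) -> (13909/4611): both odd, 4611 mod 4 = 3, 13909 mod 4 = 1, so the flip contributes +1; sign now +1
(13909/4611): 13909 mod 4611 = 76, so (13909/4611) = (76/4611)
factor out 2^2: 76 = 2^2·19; with 4611 mod 8 = 3, (2/4611) = -1; sign now +1; continue with (19/4611)
flip (19/4611) -> (4611/19): both odd, 19 mod 4 = 3, 4611 mod 4 = 3, so the flip contributes -1; sign now -1
(4611/19): 4611 mod 19 = 13, so (4611/19) = (13/19)
flip (13/19) -> (19/13): both odd, 13 mod 4 = 1, 19 mod 4 = 3, so the flip contributes +1; sign now -1
(19/13): 19 mod 13 = 6, so (19/13) = (6/13)
factor out 2^1: 6 = 2^1·3; with 13 mod 8 = 5, (2/13) = -1; sign now +1; continue with (3/13)
flip (3/13) -> (13/3): both odd, 3 mod 4 = 3, 13 mod 4 = 1, so the flip contributes +1; sign now +1
(13/3): 13 mod 3 = 1, so (13/3) = (1/3)
reached (1/3) = 1, so the symbol is +1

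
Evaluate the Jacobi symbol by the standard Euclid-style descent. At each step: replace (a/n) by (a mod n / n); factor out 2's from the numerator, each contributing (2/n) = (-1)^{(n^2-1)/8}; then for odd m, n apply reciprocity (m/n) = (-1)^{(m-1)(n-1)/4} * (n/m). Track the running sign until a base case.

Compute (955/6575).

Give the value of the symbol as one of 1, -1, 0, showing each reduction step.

0

reciprocity: (955/6575) = -1·(6575/955) since 955 mod 4 = 3, 6575 mod 4 = 3; sign now -1
(6575/955) = (845/955)   [reduce mod 955]
reciprocity: (845/955) = +1·(955/845) since 845 mod 4 = 1, 955 mod 4 = 3; sign now -1
(955/845) = (110/845)   [reduce mod 845]
110 = 2^1·55; (2/845) = -1 since 845 mod 8 = 5, so (110/845) = (-1)^1·(55/845); sign now +1
reciprocity: (55/845) = +1·(845/55) since 55 mod 4 = 3, 845 mod 4 = 1; sign now +1
(845/55) = (20/55)   [reduce mod 55]
20 = 2^2·5; (2/55) = +1 since 55 mod 8 = 7, so (20/55) = (+1)^2·(5/55); sign now +1
reciprocity: (5/55) = +1·(55/5) since 5 mod 4 = 1, 55 mod 4 = 3; sign now +1
(55/5) = (0/5)   [reduce mod 5]
(0/5) = 0   [gcd(a, n) > 1]; final value = 0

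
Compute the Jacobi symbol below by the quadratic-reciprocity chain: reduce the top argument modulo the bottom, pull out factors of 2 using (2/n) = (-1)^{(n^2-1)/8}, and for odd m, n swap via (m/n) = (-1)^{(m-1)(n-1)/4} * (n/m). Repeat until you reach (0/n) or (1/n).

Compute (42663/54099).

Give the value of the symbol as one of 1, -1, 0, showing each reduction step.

reciprocity: (42663/54099) = -1·(54099/42663) since 42663 mod 4 = 3, 54099 mod 4 = 3; sign now -1
(54099/42663) = (11436/42663)   [reduce mod 42663]
11436 = 2^2·2859; (2/42663) = +1 since 42663 mod 8 = 7, so (11436/42663) = (+1)^2·(2859/42663); sign now -1
reciprocity: (2859/42663) = -1·(42663/2859) since 2859 mod 4 = 3, 42663 mod 4 = 3; sign now +1
(42663/2859) = (2637/2859)   [reduce mod 2859]
reciprocity: (2637/2859) = +1·(2859/2637) since 2637 mod 4 = 1, 2859 mod 4 = 3; sign now +1
(2859/2637) = (222/2637)   [reduce mod 2637]
222 = 2^1·111; (2/2637) = -1 since 2637 mod 8 = 5, so (222/2637) = (-1)^1·(111/2637); sign now -1
reciprocity: (111/2637) = +1·(2637/111) since 111 mod 4 = 3, 2637 mod 4 = 1; sign now -1
(2637/111) = (84/111)   [reduce mod 111]
84 = 2^2·21; (2/111) = +1 since 111 mod 8 = 7, so (84/111) = (+1)^2·(21/111); sign now -1
reciprocity: (21/111) = +1·(111/21) since 21 mod 4 = 1, 111 mod 4 = 3; sign now -1
(111/21) = (6/21)   [reduce mod 21]
6 = 2^1·3; (2/21) = -1 since 21 mod 8 = 5, so (6/21) = (-1)^1·(3/21); sign now +1
reciprocity: (3/21) = +1·(21/3) since 3 mod 4 = 3, 21 mod 4 = 1; sign now +1
(21/3) = (0/3)   [reduce mod 3]
(0/3) = 0   [gcd(a, n) > 1]; final value = 0

0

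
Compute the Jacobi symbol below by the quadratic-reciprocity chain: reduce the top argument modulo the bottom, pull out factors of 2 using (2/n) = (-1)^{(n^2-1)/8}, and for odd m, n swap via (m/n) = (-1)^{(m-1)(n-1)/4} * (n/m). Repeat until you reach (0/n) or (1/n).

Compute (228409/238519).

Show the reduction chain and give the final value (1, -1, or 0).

-1

reciprocity: (228409/238519) = +1·(238519/228409) since 228409 mod 4 = 1, 238519 mod 4 = 3; sign now +1
(238519/228409) = (10110/228409)   [reduce mod 228409]
10110 = 2^1·5055; (2/228409) = +1 since 228409 mod 8 = 1, so (10110/228409) = (+1)^1·(5055/228409); sign now +1
reciprocity: (5055/228409) = +1·(228409/5055) since 5055 mod 4 = 3, 228409 mod 4 = 1; sign now +1
(228409/5055) = (934/5055)   [reduce mod 5055]
934 = 2^1·467; (2/5055) = +1 since 5055 mod 8 = 7, so (934/5055) = (+1)^1·(467/5055); sign now +1
reciprocity: (467/5055) = -1·(5055/467) since 467 mod 4 = 3, 5055 mod 4 = 3; sign now -1
(5055/467) = (385/467)   [reduce mod 467]
reciprocity: (385/467) = +1·(467/385) since 385 mod 4 = 1, 467 mod 4 = 3; sign now -1
(467/385) = (82/385)   [reduce mod 385]
82 = 2^1·41; (2/385) = +1 since 385 mod 8 = 1, so (82/385) = (+1)^1·(41/385); sign now -1
reciprocity: (41/385) = +1·(385/41) since 41 mod 4 = 1, 385 mod 4 = 1; sign now -1
(385/41) = (16/41)   [reduce mod 41]
16 = 2^4·1; (2/41) = +1 since 41 mod 8 = 1, so (16/41) = (+1)^4·(1/41); sign now -1
(1/41) = 1; final value = sign = -1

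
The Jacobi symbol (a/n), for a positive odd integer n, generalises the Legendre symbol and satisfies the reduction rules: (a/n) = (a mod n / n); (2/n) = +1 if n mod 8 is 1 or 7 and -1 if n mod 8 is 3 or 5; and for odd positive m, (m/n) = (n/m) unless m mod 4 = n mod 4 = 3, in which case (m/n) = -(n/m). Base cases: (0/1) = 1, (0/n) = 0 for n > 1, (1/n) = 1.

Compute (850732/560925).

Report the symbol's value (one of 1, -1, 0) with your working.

(850732/560925): 850732 mod 560925 = 289807, so (850732/560925) = (289807/560925)
flip (289807/560925) -> (560925/289807): both odd, 289807 mod 4 = 3, 560925 mod 4 = 1, so the flip contributes +1; sign now +1
(560925/289807): 560925 mod 289807 = 271118, so (560925/289807) = (271118/289807)
factor out 2^1: 271118 = 2^1·135559; with 289807 mod 8 = 7, (2/289807) = +1; sign now +1; continue with (135559/289807)
flip (135559/289807) -> (289807/135559): both odd, 135559 mod 4 = 3, 289807 mod 4 = 3, so the flip contributes -1; sign now -1
(289807/135559): 289807 mod 135559 = 18689, so (289807/135559) = (18689/135559)
flip (18689/135559) -> (135559/18689): both odd, 18689 mod 4 = 1, 135559 mod 4 = 3, so the flip contributes +1; sign now -1
(135559/18689): 135559 mod 18689 = 4736, so (135559/18689) = (4736/18689)
factor out 2^7: 4736 = 2^7·37; with 18689 mod 8 = 1, (2/18689) = +1; sign now -1; continue with (37/18689)
flip (37/18689) -> (18689/37): both odd, 37 mod 4 = 1, 18689 mod 4 = 1, so the flip contributes +1; sign now -1
(18689/37): 18689 mod 37 = 4, so (18689/37) = (4/37)
factor out 2^2: 4 = 2^2·1; with 37 mod 8 = 5, (2/37) = -1; sign now -1; continue with (1/37)
reached (1/37) = 1, so the symbol is -1

-1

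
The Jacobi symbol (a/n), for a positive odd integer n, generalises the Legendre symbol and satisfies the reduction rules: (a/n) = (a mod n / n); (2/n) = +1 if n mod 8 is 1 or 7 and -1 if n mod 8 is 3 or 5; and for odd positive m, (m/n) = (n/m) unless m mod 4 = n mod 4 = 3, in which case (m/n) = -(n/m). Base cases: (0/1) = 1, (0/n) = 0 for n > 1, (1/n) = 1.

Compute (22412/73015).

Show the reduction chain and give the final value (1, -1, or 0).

1

22412 = 2^2·5603; (2/73015) = +1 since 73015 mod 8 = 7, so (22412/73015) = (+1)^2·(5603/73015); sign now +1
reciprocity: (5603/73015) = -1·(73015/5603) since 5603 mod 4 = 3, 73015 mod 4 = 3; sign now -1
(73015/5603) = (176/5603)   [reduce mod 5603]
176 = 2^4·11; (2/5603) = -1 since 5603 mod 8 = 3, so (176/5603) = (-1)^4·(11/5603); sign now -1
reciprocity: (11/5603) = -1·(5603/11) since 11 mod 4 = 3, 5603 mod 4 = 3; sign now +1
(5603/11) = (4/11)   [reduce mod 11]
4 = 2^2·1; (2/11) = -1 since 11 mod 8 = 3, so (4/11) = (-1)^2·(1/11); sign now +1
(1/11) = 1; final value = sign = +1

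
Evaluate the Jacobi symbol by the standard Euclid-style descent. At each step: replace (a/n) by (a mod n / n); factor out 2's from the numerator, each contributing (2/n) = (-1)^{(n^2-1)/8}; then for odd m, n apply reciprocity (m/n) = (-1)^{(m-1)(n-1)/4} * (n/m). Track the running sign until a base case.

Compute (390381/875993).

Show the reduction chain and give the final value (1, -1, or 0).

flip (390381/875993) -> (875993/390381): both odd, 390381 mod 4 = 1, 875993 mod 4 = 1, so the flip contributes +1; sign now +1
(875993/390381): 875993 mod 390381 = 95231, so (875993/390381) = (95231/390381)
flip (95231/390381) -> (390381/95231): both odd, 95231 mod 4 = 3, 390381 mod 4 = 1, so the flip contributes +1; sign now +1
(390381/95231): 390381 mod 95231 = 9457, so (390381/95231) = (9457/95231)
flip (9457/95231) -> (95231/9457): both odd, 9457 mod 4 = 1, 95231 mod 4 = 3, so the flip contributes +1; sign now +1
(95231/9457): 95231 mod 9457 = 661, so (95231/9457) = (661/9457)
flip (661/9457) -> (9457/661): both odd, 661 mod 4 = 1, 9457 mod 4 = 1, so the flip contributes +1; sign now +1
(9457/661): 9457 mod 661 = 203, so (9457/661) = (203/661)
flip (203/661) -> (661/203): both odd, 203 mod 4 = 3, 661 mod 4 = 1, so the flip contributes +1; sign now +1
(661/203): 661 mod 203 = 52, so (661/203) = (52/203)
factor out 2^2: 52 = 2^2·13; with 203 mod 8 = 3, (2/203) = -1; sign now +1; continue with (13/203)
flip (13/203) -> (203/13): both odd, 13 mod 4 = 1, 203 mod 4 = 3, so the flip contributes +1; sign now +1
(203/13): 203 mod 13 = 8, so (203/13) = (8/13)
factor out 2^3: 8 = 2^3·1; with 13 mod 8 = 5, (2/13) = -1; sign now -1; continue with (1/13)
reached (1/13) = 1, so the symbol is -1

-1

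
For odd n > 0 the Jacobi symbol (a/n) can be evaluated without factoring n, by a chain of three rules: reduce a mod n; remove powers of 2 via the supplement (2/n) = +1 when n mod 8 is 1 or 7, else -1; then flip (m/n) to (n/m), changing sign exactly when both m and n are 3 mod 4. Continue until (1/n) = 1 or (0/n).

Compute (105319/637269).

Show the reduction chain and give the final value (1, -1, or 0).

-1

flip (105319/637269) -> (637269/105319): both odd, 105319 mod 4 = 3, 637269 mod 4 = 1, so the flip contributes +1; sign now +1
(637269/105319): 637269 mod 105319 = 5355, so (637269/105319) = (5355/105319)
flip (5355/105319) -> (105319/5355): both odd, 5355 mod 4 = 3, 105319 mod 4 = 3, so the flip contributes -1; sign now -1
(105319/5355): 105319 mod 5355 = 3574, so (105319/5355) = (3574/5355)
factor out 2^1: 3574 = 2^1·1787; with 5355 mod 8 = 3, (2/5355) = -1; sign now +1; continue with (1787/5355)
flip (1787/5355) -> (5355/1787): both odd, 1787 mod 4 = 3, 5355 mod 4 = 3, so the flip contributes -1; sign now -1
(5355/1787): 5355 mod 1787 = 1781, so (5355/1787) = (1781/1787)
flip (1781/1787) -> (1787/1781): both odd, 1781 mod 4 = 1, 1787 mod 4 = 3, so the flip contributes +1; sign now -1
(1787/1781): 1787 mod 1781 = 6, so (1787/1781) = (6/1781)
factor out 2^1: 6 = 2^1·3; with 1781 mod 8 = 5, (2/1781) = -1; sign now +1; continue with (3/1781)
flip (3/1781) -> (1781/3): both odd, 3 mod 4 = 3, 1781 mod 4 = 1, so the flip contributes +1; sign now +1
(1781/3): 1781 mod 3 = 2, so (1781/3) = (2/3)
factor out 2^1: 2 = 2^1·1; with 3 mod 8 = 3, (2/3) = -1; sign now -1; continue with (1/3)
reached (1/3) = 1, so the symbol is -1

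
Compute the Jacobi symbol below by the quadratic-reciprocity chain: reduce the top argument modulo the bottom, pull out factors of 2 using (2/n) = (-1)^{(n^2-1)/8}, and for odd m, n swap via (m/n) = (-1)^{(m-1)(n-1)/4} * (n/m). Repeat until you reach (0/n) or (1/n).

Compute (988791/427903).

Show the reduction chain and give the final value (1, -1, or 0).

(988791/427903): 988791 mod 427903 = 132985, so (988791/427903) = (132985/427903)
flip (132985/427903) -> (427903/132985): both odd, 132985 mod 4 = 1, 427903 mod 4 = 3, so the flip contributes +1; sign now +1
(427903/132985): 427903 mod 132985 = 28948, so (427903/132985) = (28948/132985)
factor out 2^2: 28948 = 2^2·7237; with 132985 mod 8 = 1, (2/132985) = +1; sign now +1; continue with (7237/132985)
flip (7237/132985) -> (132985/7237): both odd, 7237 mod 4 = 1, 132985 mod 4 = 1, so the flip contributes +1; sign now +1
(132985/7237): 132985 mod 7237 = 2719, so (132985/7237) = (2719/7237)
flip (2719/7237) -> (7237/2719): both odd, 2719 mod 4 = 3, 7237 mod 4 = 1, so the flip contributes +1; sign now +1
(7237/2719): 7237 mod 2719 = 1799, so (7237/2719) = (1799/2719)
flip (1799/2719) -> (2719/1799): both odd, 1799 mod 4 = 3, 2719 mod 4 = 3, so the flip contributes -1; sign now -1
(2719/1799): 2719 mod 1799 = 920, so (2719/1799) = (920/1799)
factor out 2^3: 920 = 2^3·115; with 1799 mod 8 = 7, (2/1799) = +1; sign now -1; continue with (115/1799)
flip (115/1799) -> (1799/115): both odd, 115 mod 4 = 3, 1799 mod 4 = 3, so the flip contributes -1; sign now +1
(1799/115): 1799 mod 115 = 74, so (1799/115) = (74/115)
factor out 2^1: 74 = 2^1·37; with 115 mod 8 = 3, (2/115) = -1; sign now -1; continue with (37/115)
flip (37/115) -> (115/37): both odd, 37 mod 4 = 1, 115 mod 4 = 3, so the flip contributes +1; sign now -1
(115/37): 115 mod 37 = 4, so (115/37) = (4/37)
factor out 2^2: 4 = 2^2·1; with 37 mod 8 = 5, (2/37) = -1; sign now -1; continue with (1/37)
reached (1/37) = 1, so the symbol is -1

-1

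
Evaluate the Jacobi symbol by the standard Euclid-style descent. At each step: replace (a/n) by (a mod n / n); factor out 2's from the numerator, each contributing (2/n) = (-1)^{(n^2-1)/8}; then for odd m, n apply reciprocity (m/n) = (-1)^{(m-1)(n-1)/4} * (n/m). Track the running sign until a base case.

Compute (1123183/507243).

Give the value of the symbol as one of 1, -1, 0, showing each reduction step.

(1123183/507243): 1123183 mod 507243 = 108697, so (1123183/507243) = (108697/507243)
flip (108697/507243) -> (507243/108697): both odd, 108697 mod 4 = 1, 507243 mod 4 = 3, so the flip contributes +1; sign now +1
(507243/108697): 507243 mod 108697 = 72455, so (507243/108697) = (72455/108697)
flip (72455/108697) -> (108697/72455): both odd, 72455 mod 4 = 3, 108697 mod 4 = 1, so the flip contributes +1; sign now +1
(108697/72455): 108697 mod 72455 = 36242, so (108697/72455) = (36242/72455)
factor out 2^1: 36242 = 2^1·18121; with 72455 mod 8 = 7, (2/72455) = +1; sign now +1; continue with (18121/72455)
flip (18121/72455) -> (72455/18121): both odd, 18121 mod 4 = 1, 72455 mod 4 = 3, so the flip contributes +1; sign now +1
(72455/18121): 72455 mod 18121 = 18092, so (72455/18121) = (18092/18121)
factor out 2^2: 18092 = 2^2·4523; with 18121 mod 8 = 1, (2/18121) = +1; sign now +1; continue with (4523/18121)
flip (4523/18121) -> (18121/4523): both odd, 4523 mod 4 = 3, 18121 mod 4 = 1, so the flip contributes +1; sign now +1
(18121/4523): 18121 mod 4523 = 29, so (18121/4523) = (29/4523)
flip (29/4523) -> (4523/29): both odd, 29 mod 4 = 1, 4523 mod 4 = 3, so the flip contributes +1; sign now +1
(4523/29): 4523 mod 29 = 28, so (4523/29) = (28/29)
factor out 2^2: 28 = 2^2·7; with 29 mod 8 = 5, (2/29) = -1; sign now +1; continue with (7/29)
flip (7/29) -> (29/7): both odd, 7 mod 4 = 3, 29 mod 4 = 1, so the flip contributes +1; sign now +1
(29/7): 29 mod 7 = 1, so (29/7) = (1/7)
reached (1/7) = 1, so the symbol is +1

1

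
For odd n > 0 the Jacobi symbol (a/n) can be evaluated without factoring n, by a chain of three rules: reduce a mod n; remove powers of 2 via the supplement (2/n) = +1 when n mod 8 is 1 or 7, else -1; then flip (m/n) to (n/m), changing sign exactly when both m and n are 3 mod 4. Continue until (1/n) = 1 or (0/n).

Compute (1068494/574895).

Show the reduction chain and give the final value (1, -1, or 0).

1

(1068494/574895): 1068494 mod 574895 = 493599, so (1068494/574895) = (493599/574895)
flip (493599/574895) -> (574895/493599): both odd, 493599 mod 4 = 3, 574895 mod 4 = 3, so the flip contributes -1; sign now -1
(574895/493599): 574895 mod 493599 = 81296, so (574895/493599) = (81296/493599)
factor out 2^4: 81296 = 2^4·5081; with 493599 mod 8 = 7, (2/493599) = +1; sign now -1; continue with (5081/493599)
flip (5081/493599) -> (493599/5081): both odd, 5081 mod 4 = 1, 493599 mod 4 = 3, so the flip contributes +1; sign now -1
(493599/5081): 493599 mod 5081 = 742, so (493599/5081) = (742/5081)
factor out 2^1: 742 = 2^1·371; with 5081 mod 8 = 1, (2/5081) = +1; sign now -1; continue with (371/5081)
flip (371/5081) -> (5081/371): both odd, 371 mod 4 = 3, 5081 mod 4 = 1, so the flip contributes +1; sign now -1
(5081/371): 5081 mod 371 = 258, so (5081/371) = (258/371)
factor out 2^1: 258 = 2^1·129; with 371 mod 8 = 3, (2/371) = -1; sign now +1; continue with (129/371)
flip (129/371) -> (371/129): both odd, 129 mod 4 = 1, 371 mod 4 = 3, so the flip contributes +1; sign now +1
(371/129): 371 mod 129 = 113, so (371/129) = (113/129)
flip (113/129) -> (129/113): both odd, 113 mod 4 = 1, 129 mod 4 = 1, so the flip contributes +1; sign now +1
(129/113): 129 mod 113 = 16, so (129/113) = (16/113)
factor out 2^4: 16 = 2^4·1; with 113 mod 8 = 1, (2/113) = +1; sign now +1; continue with (1/113)
reached (1/113) = 1, so the symbol is +1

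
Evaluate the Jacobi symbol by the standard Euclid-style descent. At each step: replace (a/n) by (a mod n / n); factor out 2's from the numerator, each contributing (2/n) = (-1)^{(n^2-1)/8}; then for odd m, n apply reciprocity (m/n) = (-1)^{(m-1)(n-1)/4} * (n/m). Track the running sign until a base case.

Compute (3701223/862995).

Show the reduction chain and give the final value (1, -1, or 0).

0

(3701223/862995): 3701223 mod 862995 = 249243, so (3701223/862995) = (249243/862995)
flip (249243/862995) -> (862995/249243): both odd, 249243 mod 4 = 3, 862995 mod 4 = 3, so the flip contributes -1; sign now -1
(862995/249243): 862995 mod 249243 = 115266, so (862995/249243) = (115266/249243)
factor out 2^1: 115266 = 2^1·57633; with 249243 mod 8 = 3, (2/249243) = -1; sign now +1; continue with (57633/249243)
flip (57633/249243) -> (249243/57633): both odd, 57633 mod 4 = 1, 249243 mod 4 = 3, so the flip contributes +1; sign now +1
(249243/57633): 249243 mod 57633 = 18711, so (249243/57633) = (18711/57633)
flip (18711/57633) -> (57633/18711): both odd, 18711 mod 4 = 3, 57633 mod 4 = 1, so the flip contributes +1; sign now +1
(57633/18711): 57633 mod 18711 = 1500, so (57633/18711) = (1500/18711)
factor out 2^2: 1500 = 2^2·375; with 18711 mod 8 = 7, (2/18711) = +1; sign now +1; continue with (375/18711)
flip (375/18711) -> (18711/375): both odd, 375 mod 4 = 3, 18711 mod 4 = 3, so the flip contributes -1; sign now -1
(18711/375): 18711 mod 375 = 336, so (18711/375) = (336/375)
factor out 2^4: 336 = 2^4·21; with 375 mod 8 = 7, (2/375) = +1; sign now -1; continue with (21/375)
flip (21/375) -> (375/21): both odd, 21 mod 4 = 1, 375 mod 4 = 3, so the flip contributes +1; sign now -1
(375/21): 375 mod 21 = 18, so (375/21) = (18/21)
factor out 2^1: 18 = 2^1·9; with 21 mod 8 = 5, (2/21) = -1; sign now +1; continue with (9/21)
flip (9/21) -> (21/9): both odd, 9 mod 4 = 1, 21 mod 4 = 1, so the flip contributes +1; sign now +1
(21/9): 21 mod 9 = 3, so (21/9) = (3/9)
flip (3/9) -> (9/3): both odd, 3 mod 4 = 3, 9 mod 4 = 1, so the flip contributes +1; sign now +1
(9/3): 9 mod 3 = 0, so (9/3) = (0/3)
reached (0/3); gcd(a, n) > 1, so (0/3) = 0 and the symbol is 0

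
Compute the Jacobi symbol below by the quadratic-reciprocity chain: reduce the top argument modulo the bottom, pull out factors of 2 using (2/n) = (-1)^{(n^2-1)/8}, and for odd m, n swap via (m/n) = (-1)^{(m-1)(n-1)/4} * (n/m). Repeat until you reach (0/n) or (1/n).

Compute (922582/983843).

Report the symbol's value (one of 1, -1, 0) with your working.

factor out 2^1: 922582 = 2^1·461291; with 983843 mod 8 = 3, (2/983843) = -1; sign now -1; continue with (461291/983843)
flip (461291/983843) -> (983843/461291): both odd, 461291 mod 4 = 3, 983843 mod 4 = 3, so the flip contributes -1; sign now +1
(983843/461291): 983843 mod 461291 = 61261, so (983843/461291) = (61261/461291)
flip (61261/461291) -> (461291/61261): both odd, 61261 mod 4 = 1, 461291 mod 4 = 3, so the flip contributes +1; sign now +1
(461291/61261): 461291 mod 61261 = 32464, so (461291/61261) = (32464/61261)
factor out 2^4: 32464 = 2^4·2029; with 61261 mod 8 = 5, (2/61261) = -1; sign now +1; continue with (2029/61261)
flip (2029/61261) -> (61261/2029): both odd, 2029 mod 4 = 1, 61261 mod 4 = 1, so the flip contributes +1; sign now +1
(61261/2029): 61261 mod 2029 = 391, so (61261/2029) = (391/2029)
flip (391/2029) -> (2029/391): both odd, 391 mod 4 = 3, 2029 mod 4 = 1, so the flip contributes +1; sign now +1
(2029/391): 2029 mod 391 = 74, so (2029/391) = (74/391)
factor out 2^1: 74 = 2^1·37; with 391 mod 8 = 7, (2/391) = +1; sign now +1; continue with (37/391)
flip (37/391) -> (391/37): both odd, 37 mod 4 = 1, 391 mod 4 = 3, so the flip contributes +1; sign now +1
(391/37): 391 mod 37 = 21, so (391/37) = (21/37)
flip (21/37) -> (37/21): both odd, 21 mod 4 = 1, 37 mod 4 = 1, so the flip contributes +1; sign now +1
(37/21): 37 mod 21 = 16, so (37/21) = (16/21)
factor out 2^4: 16 = 2^4·1; with 21 mod 8 = 5, (2/21) = -1; sign now +1; continue with (1/21)
reached (1/21) = 1, so the symbol is +1

1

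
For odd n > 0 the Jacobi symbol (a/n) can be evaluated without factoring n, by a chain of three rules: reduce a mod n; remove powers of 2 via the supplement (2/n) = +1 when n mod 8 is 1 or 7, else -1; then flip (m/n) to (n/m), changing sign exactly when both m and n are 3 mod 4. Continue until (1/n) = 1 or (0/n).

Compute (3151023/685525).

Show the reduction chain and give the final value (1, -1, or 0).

1

(3151023/685525) = (408923/685525)   [reduce mod 685525]
reciprocity: (408923/685525) = +1·(685525/408923) since 408923 mod 4 = 3, 685525 mod 4 = 1; sign now +1
(685525/408923) = (276602/408923)   [reduce mod 408923]
276602 = 2^1·138301; (2/408923) = -1 since 408923 mod 8 = 3, so (276602/408923) = (-1)^1·(138301/408923); sign now -1
reciprocity: (138301/408923) = +1·(408923/138301) since 138301 mod 4 = 1, 408923 mod 4 = 3; sign now -1
(408923/138301) = (132321/138301)   [reduce mod 138301]
reciprocity: (132321/138301) = +1·(138301/132321) since 132321 mod 4 = 1, 138301 mod 4 = 1; sign now -1
(138301/132321) = (5980/132321)   [reduce mod 132321]
5980 = 2^2·1495; (2/132321) = +1 since 132321 mod 8 = 1, so (5980/132321) = (+1)^2·(1495/132321); sign now -1
reciprocity: (1495/132321) = +1·(132321/1495) since 1495 mod 4 = 3, 132321 mod 4 = 1; sign now -1
(132321/1495) = (761/1495)   [reduce mod 1495]
reciprocity: (761/1495) = +1·(1495/761) since 761 mod 4 = 1, 1495 mod 4 = 3; sign now -1
(1495/761) = (734/761)   [reduce mod 761]
734 = 2^1·367; (2/761) = +1 since 761 mod 8 = 1, so (734/761) = (+1)^1·(367/761); sign now -1
reciprocity: (367/761) = +1·(761/367) since 367 mod 4 = 3, 761 mod 4 = 1; sign now -1
(761/367) = (27/367)   [reduce mod 367]
reciprocity: (27/367) = -1·(367/27) since 27 mod 4 = 3, 367 mod 4 = 3; sign now +1
(367/27) = (16/27)   [reduce mod 27]
16 = 2^4·1; (2/27) = -1 since 27 mod 8 = 3, so (16/27) = (-1)^4·(1/27); sign now +1
(1/27) = 1; final value = sign = +1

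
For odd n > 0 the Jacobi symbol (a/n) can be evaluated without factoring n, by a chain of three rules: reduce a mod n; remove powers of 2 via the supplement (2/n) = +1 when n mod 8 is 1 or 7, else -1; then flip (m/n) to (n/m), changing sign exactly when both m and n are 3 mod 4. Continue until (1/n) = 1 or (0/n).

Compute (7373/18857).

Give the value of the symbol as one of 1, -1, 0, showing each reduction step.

1

flip (7373/18857) -> (18857/7373): both odd, 7373 mod 4 = 1, 18857 mod 4 = 1, so the flip contributes +1; sign now +1
(18857/7373): 18857 mod 7373 = 4111, so (18857/7373) = (4111/7373)
flip (4111/7373) -> (7373/4111): both odd, 4111 mod 4 = 3, 7373 mod 4 = 1, so the flip contributes +1; sign now +1
(7373/4111): 7373 mod 4111 = 3262, so (7373/4111) = (3262/4111)
factor out 2^1: 3262 = 2^1·1631; with 4111 mod 8 = 7, (2/4111) = +1; sign now +1; continue with (1631/4111)
flip (1631/4111) -> (4111/1631): both odd, 1631 mod 4 = 3, 4111 mod 4 = 3, so the flip contributes -1; sign now -1
(4111/1631): 4111 mod 1631 = 849, so (4111/1631) = (849/1631)
flip (849/1631) -> (1631/849): both odd, 849 mod 4 = 1, 1631 mod 4 = 3, so the flip contributes +1; sign now -1
(1631/849): 1631 mod 849 = 782, so (1631/849) = (782/849)
factor out 2^1: 782 = 2^1·391; with 849 mod 8 = 1, (2/849) = +1; sign now -1; continue with (391/849)
flip (391/849) -> (849/391): both odd, 391 mod 4 = 3, 849 mod 4 = 1, so the flip contributes +1; sign now -1
(849/391): 849 mod 391 = 67, so (849/391) = (67/391)
flip (67/391) -> (391/67): both odd, 67 mod 4 = 3, 391 mod 4 = 3, so the flip contributes -1; sign now +1
(391/67): 391 mod 67 = 56, so (391/67) = (56/67)
factor out 2^3: 56 = 2^3·7; with 67 mod 8 = 3, (2/67) = -1; sign now -1; continue with (7/67)
flip (7/67) -> (67/7): both odd, 7 mod 4 = 3, 67 mod 4 = 3, so the flip contributes -1; sign now +1
(67/7): 67 mod 7 = 4, so (67/7) = (4/7)
factor out 2^2: 4 = 2^2·1; with 7 mod 8 = 7, (2/7) = +1; sign now +1; continue with (1/7)
reached (1/7) = 1, so the symbol is +1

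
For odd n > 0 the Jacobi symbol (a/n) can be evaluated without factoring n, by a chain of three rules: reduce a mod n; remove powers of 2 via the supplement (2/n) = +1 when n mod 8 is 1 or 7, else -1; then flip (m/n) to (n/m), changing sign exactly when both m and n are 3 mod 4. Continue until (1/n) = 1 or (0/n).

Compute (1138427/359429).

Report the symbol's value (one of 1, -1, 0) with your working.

-1

(1138427/359429) = (60140/359429)   [reduce mod 359429]
60140 = 2^2·15035; (2/359429) = -1 since 359429 mod 8 = 5, so (60140/359429) = (-1)^2·(15035/359429); sign now +1
reciprocity: (15035/359429) = +1·(359429/15035) since 15035 mod 4 = 3, 359429 mod 4 = 1; sign now +1
(359429/15035) = (13624/15035)   [reduce mod 15035]
13624 = 2^3·1703; (2/15035) = -1 since 15035 mod 8 = 3, so (13624/15035) = (-1)^3·(1703/15035); sign now -1
reciprocity: (1703/15035) = -1·(15035/1703) since 1703 mod 4 = 3, 15035 mod 4 = 3; sign now +1
(15035/1703) = (1411/1703)   [reduce mod 1703]
reciprocity: (1411/1703) = -1·(1703/1411) since 1411 mod 4 = 3, 1703 mod 4 = 3; sign now -1
(1703/1411) = (292/1411)   [reduce mod 1411]
292 = 2^2·73; (2/1411) = -1 since 1411 mod 8 = 3, so (292/1411) = (-1)^2·(73/1411); sign now -1
reciprocity: (73/1411) = +1·(1411/73) since 73 mod 4 = 1, 1411 mod 4 = 3; sign now -1
(1411/73) = (24/73)   [reduce mod 73]
24 = 2^3·3; (2/73) = +1 since 73 mod 8 = 1, so (24/73) = (+1)^3·(3/73); sign now -1
reciprocity: (3/73) = +1·(73/3) since 3 mod 4 = 3, 73 mod 4 = 1; sign now -1
(73/3) = (1/3)   [reduce mod 3]
(1/3) = 1; final value = sign = -1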